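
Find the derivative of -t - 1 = -1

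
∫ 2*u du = u^2 + C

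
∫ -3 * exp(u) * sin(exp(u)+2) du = 3*cos(exp(u) + 2) + C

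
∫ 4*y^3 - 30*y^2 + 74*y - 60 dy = y^4 - 10*y^3 + 37*y^2 - 60*y + C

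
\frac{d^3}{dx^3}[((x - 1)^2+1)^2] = 24*x - 24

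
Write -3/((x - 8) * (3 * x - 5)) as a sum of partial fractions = 9/(19*(3*x - 5)) - 3/(19*(x - 8))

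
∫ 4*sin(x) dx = -4*cos(x) + C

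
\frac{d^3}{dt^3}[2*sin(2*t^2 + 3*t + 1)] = -128*t^3*cos(2*t^2 + 3*t + 1) - 288*t^2*cos(2*t^2 + 3*t + 1) - 96*t*sin(2*t^2 + 3*t + 1) - 216*t*cos(2*t^2 + 3*t + 1) - 72*sin(2*t^2 + 3*t + 1) - 54*cos(2*t^2 + 3*t + 1)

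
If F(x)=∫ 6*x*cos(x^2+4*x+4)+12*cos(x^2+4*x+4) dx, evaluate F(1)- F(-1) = -3*sin(1) + 3*sin(9)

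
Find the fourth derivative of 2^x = 2^x*log(2)^4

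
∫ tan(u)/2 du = log(sec(u))/2 + C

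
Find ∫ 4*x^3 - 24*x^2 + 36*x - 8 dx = x^4 - 8*x^3 + 18*x^2 - 8*x + C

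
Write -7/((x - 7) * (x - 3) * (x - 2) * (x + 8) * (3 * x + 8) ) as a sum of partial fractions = 81/(15776*(3*x + 8)) - 7/(26400*(x + 8)) - 1/(100*(x - 2)) + 7/(748*(x - 3)) - 7/(8700*(x - 7))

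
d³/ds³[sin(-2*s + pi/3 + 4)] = 8*cos(-2*s + pi/3 + 4)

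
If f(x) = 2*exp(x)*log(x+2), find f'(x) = (2*x*exp(x)*log(x + 2) + 4*exp(x)*log(x + 2) + 2*exp(x))/(x + 2)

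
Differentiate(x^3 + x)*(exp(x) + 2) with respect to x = x^3*exp(x) + 3*x^2*exp(x) + 6*x^2 + x*exp(x) + exp(x) + 2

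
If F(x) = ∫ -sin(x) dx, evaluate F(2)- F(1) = -cos(1) + cos(2)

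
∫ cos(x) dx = sin(x) + C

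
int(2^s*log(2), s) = 2^s + C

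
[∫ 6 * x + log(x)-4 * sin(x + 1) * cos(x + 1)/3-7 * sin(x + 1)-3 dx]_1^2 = 7*cos(3) - cos(4)/3 + cos(6)/3 + 2*log(2) - 7*cos(2) + 5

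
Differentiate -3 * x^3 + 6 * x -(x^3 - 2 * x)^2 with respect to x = -6*x^5 + 16*x^3 - 9*x^2 - 8*x + 6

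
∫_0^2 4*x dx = 8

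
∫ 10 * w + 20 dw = 5*w^2 + 20*w + C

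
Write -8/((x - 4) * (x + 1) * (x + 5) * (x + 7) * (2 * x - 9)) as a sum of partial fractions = -128/(4807*(2*x - 9)) - 2/(759*(x + 7)) + 1/(171*(x + 5)) - 1/(165*(x + 1)) + 8/(495*(x - 4))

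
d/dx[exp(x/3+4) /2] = exp(x/3 + 4)/6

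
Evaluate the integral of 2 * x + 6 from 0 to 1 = 7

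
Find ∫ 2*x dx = x^2 + C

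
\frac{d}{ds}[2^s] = 2^s*log(2)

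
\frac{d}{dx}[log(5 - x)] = 1/(x - 5)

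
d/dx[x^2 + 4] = 2*x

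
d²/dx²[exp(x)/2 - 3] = exp(x)/2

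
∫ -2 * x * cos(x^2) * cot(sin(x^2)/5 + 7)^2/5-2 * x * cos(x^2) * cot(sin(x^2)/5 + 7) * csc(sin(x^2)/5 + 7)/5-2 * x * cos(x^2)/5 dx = cot(sin(x^2)/5 + 7) + csc(sin(x^2)/5 + 7) + C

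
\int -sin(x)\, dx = cos(x) + C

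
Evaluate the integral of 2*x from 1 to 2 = 3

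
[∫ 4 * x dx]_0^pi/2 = pi^2/2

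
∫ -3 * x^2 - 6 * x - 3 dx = -x^3 - 3*x^2 - 3*x + C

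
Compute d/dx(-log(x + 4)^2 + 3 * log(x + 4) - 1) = (3 - 2*log(x + 4))/(x + 4)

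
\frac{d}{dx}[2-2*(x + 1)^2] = -4*x - 4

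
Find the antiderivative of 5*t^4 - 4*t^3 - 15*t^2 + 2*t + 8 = t^5 - t^4 - 5*t^3 + t^2 + 8*t + C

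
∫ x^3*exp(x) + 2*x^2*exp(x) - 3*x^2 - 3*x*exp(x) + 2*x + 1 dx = (exp(x) - 1)*(x^3 - x^2 - x + 1) + C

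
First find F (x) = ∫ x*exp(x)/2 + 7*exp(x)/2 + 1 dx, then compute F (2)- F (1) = -7*E/2 + 1 + 4*exp(2)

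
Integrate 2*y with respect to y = y^2 + C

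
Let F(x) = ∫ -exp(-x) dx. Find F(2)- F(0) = -1 + exp(-2)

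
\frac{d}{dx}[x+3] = 1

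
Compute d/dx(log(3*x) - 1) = 1/x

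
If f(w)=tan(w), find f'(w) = cos(w)^(-2)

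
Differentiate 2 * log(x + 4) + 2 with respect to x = 2/(x + 4)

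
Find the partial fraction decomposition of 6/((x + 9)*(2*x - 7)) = 12/(25*(2*x - 7)) - 6/(25*(x + 9))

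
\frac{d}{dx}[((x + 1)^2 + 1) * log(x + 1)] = (2*x^2*log(x + 1) + x^2 + 4*x*log(x + 1) + 2*x + 2*log(x + 1) + 2)/(x + 1)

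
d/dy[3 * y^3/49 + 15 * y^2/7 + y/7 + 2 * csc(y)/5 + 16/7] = 9*y^2/49 + 30*y/7 - 2*cot(y)*csc(y)/5 + 1/7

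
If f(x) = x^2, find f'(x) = 2*x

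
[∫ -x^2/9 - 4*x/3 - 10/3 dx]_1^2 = -151/27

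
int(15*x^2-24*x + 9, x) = 5*x^3 - 12*x^2 + 9*x + C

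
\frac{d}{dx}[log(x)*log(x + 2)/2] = (x*log(x) + x*log(x + 2) + 2*log(x + 2))/(2*x^2 + 4*x)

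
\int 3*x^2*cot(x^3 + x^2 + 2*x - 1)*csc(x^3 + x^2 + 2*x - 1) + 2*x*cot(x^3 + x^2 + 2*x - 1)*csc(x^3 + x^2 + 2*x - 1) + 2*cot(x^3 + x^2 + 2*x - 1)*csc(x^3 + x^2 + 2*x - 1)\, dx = -csc(x^3 + x^2 + 2*x - 1) + C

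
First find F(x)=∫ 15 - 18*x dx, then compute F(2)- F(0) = -6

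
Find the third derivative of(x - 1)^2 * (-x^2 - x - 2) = 6 - 24*x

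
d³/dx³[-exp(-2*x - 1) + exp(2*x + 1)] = (8*exp(4*x + 2) + 8)*exp(-2*x - 1)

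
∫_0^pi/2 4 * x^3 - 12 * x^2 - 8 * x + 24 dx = 9 + (-3 + pi/2)^2*(-2 + (1 + pi/2)^2)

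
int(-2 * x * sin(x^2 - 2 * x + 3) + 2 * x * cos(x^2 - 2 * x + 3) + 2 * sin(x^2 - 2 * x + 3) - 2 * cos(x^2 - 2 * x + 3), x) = sin((x - 1)^2 + 2) + cos((x - 1)^2 + 2) + C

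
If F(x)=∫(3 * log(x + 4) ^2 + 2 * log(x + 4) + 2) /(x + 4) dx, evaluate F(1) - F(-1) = -2*log(3) - log(3)^3 - log(3)^2 + log(5)^2 + 2*log(5) + log(5)^3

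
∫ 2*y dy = y^2 + C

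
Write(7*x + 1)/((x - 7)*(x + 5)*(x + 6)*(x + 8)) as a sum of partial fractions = 11/(18*(x + 8)) - 41/(26*(x + 6)) + 17/(18*(x + 5)) + 5/(234*(x - 7))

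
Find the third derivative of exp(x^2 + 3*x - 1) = 8*x^3*exp(x^2 + 3*x - 1) + 36*x^2*exp(x^2 + 3*x - 1) + 66*x*exp(x^2 + 3*x - 1) + 45*exp(x^2 + 3*x - 1)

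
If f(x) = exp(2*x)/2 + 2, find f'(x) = exp(2*x)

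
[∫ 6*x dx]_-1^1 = 0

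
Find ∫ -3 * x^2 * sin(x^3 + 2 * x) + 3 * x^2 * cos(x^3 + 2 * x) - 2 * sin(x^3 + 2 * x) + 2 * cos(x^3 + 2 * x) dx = sin(x*(x^2 + 2)) + cos(x*(x^2 + 2)) + C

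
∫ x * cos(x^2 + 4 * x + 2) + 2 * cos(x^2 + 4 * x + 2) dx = sin((x + 2)^2 - 2)/2 + C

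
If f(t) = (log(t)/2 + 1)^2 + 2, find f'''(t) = (2*log(t) + 1)/(2*t^3)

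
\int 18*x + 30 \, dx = 9*x^2 + 30*x + C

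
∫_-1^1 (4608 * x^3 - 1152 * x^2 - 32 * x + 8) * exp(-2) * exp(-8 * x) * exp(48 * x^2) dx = -54*exp(54) + 38*exp(38)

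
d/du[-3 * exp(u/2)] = -3*exp(u/2)/2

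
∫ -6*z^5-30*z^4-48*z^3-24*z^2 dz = -z^6 - 6*z^5 - 12*z^4 - 8*z^3 + C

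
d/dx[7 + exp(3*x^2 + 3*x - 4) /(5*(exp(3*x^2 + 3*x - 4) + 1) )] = (6*x*exp(3*x^2 + 3*x - 4) + 3*exp(3*x^2 + 3*x - 4))/(5*exp(-8)*exp(6*x)*exp(6*x^2) + 10*exp(-4)*exp(3*x)*exp(3*x^2) + 5)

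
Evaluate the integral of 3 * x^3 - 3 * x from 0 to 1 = -3/4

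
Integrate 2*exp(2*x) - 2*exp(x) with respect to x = (exp(x) - 1)^2 + C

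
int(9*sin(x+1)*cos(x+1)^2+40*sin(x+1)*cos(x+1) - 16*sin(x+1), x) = (-3*cos(x + 1)^2 - 20*cos(x + 1) + 16)*cos(x + 1) + C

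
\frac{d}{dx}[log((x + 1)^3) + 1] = 3/(x + 1)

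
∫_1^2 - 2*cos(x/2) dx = -4*sin(1) + 4*sin(1/2)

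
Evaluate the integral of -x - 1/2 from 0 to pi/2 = -pi^2/8 - pi/4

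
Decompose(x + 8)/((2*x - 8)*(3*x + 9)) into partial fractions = -5/(42*(x + 3)) + 2/(7*(x - 4))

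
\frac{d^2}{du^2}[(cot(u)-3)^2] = 6*cot(u)^4 - 12*cot(u)^3 + 8*cot(u)^2 - 12*cot(u) + 2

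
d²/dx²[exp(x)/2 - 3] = exp(x)/2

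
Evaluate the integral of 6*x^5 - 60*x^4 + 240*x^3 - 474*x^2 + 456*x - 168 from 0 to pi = -49 + (1 + (-2 + pi)^3)^2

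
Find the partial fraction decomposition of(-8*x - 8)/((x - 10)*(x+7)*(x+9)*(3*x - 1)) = 36/(2233*(3*x - 1)) - 8/(133*(x + 9)) + 12/(187*(x + 7)) - 88/(9367*(x - 10))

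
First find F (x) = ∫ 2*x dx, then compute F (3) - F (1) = 8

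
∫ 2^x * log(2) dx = 2^x + C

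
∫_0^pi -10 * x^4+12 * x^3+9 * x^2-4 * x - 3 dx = (-pi^2 + 1 + pi)*(-pi^2 - 2*pi - 1 + 2*pi^3) + 1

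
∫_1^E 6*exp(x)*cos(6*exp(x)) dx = sin(6*exp(E)) - sin(6*E)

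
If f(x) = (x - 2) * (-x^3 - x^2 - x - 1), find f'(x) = -4*x^3 + 3*x^2 + 2*x + 1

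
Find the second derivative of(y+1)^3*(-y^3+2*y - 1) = -30*y^4 - 60*y^3 - 12*y^2 + 24*y + 6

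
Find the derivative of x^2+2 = 2*x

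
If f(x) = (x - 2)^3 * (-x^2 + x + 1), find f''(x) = -20*x^3 + 84*x^2 - 102*x + 28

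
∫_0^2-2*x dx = -4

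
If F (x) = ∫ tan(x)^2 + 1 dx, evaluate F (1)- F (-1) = 2*tan(1)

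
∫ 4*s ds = 2*s^2 + C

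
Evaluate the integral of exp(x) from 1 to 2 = -E + exp(2)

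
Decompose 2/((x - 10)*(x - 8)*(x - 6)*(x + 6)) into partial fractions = -1/(1344*(x + 6)) + 1/(48*(x - 6)) - 1/(28*(x - 8)) + 1/(64*(x - 10))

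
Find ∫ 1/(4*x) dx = log(3*x)/4 + C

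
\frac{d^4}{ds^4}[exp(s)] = exp(s)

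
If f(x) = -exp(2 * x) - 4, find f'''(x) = -8*exp(2*x)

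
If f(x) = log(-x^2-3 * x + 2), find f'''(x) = (4*x^3 + 18*x^2 + 78*x + 90)/(x^6 + 9*x^5 + 21*x^4 - 9*x^3 - 42*x^2 + 36*x - 8)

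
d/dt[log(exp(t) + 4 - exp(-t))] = (exp(2*t) + 1)/(exp(2*t) + 4*exp(t) - 1)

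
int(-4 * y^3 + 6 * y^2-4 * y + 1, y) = -y^4 + 2*y^3 - 2*y^2 + y + C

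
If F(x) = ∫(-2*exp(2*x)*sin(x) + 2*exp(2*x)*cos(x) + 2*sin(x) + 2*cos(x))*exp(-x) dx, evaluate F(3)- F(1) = 2*(-exp(-3) + exp(3))*cos(3) - 2*(E - exp(-1))*cos(1)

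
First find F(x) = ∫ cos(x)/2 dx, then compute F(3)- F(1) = -sin(1)/2 + sin(3)/2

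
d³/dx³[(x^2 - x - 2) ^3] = 120*x^3 - 180*x^2 - 72*x + 66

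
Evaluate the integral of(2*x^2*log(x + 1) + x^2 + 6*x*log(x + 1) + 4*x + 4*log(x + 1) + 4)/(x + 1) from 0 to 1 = 9*log(2)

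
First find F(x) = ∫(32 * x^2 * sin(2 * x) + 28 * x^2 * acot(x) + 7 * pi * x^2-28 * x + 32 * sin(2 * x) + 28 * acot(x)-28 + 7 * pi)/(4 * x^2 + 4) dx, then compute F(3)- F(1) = -4*cos(6) + 4*cos(2) + 28*acot(3)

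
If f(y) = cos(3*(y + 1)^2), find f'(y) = -6*(y + 1)*sin(3*y^2 + 6*y + 3)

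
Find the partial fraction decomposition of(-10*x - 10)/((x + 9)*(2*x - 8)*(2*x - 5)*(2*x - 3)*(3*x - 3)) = -10/(63*(2*x - 3)) + 70/(621*(2*x - 5)) + 4/(18837*(x + 9)) + 1/(27*(x - 1)) - 5/(351*(x - 4))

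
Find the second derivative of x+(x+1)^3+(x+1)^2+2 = 6*x + 8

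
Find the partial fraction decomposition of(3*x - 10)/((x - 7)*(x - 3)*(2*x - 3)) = -2/(3*(2*x - 3)) + 1/(12*(x - 3)) + 1/(4*(x - 7))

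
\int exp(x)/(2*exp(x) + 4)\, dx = log(exp(x) + 2)/2 + C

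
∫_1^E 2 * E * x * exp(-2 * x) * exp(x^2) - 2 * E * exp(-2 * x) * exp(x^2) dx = -1 + exp((-1 + E)^2)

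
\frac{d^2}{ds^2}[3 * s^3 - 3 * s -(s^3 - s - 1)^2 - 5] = -30*s^4 + 24*s^2 + 30*s - 2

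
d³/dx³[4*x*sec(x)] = 4*(-x*sin(x)/cos(x) + 6*x*sin(x)/cos(x)^3 - 3 + 6/cos(x)^2)/cos(x)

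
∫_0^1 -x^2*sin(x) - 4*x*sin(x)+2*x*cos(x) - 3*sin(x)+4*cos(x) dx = -3 + 8*cos(1)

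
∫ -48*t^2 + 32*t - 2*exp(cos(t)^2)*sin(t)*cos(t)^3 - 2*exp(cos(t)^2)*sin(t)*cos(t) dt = 16*t^2*(1 - t) + exp(cos(t)^2)*cos(t)^2 + C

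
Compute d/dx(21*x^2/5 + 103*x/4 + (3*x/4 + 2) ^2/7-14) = 2397*x/280 + 733/28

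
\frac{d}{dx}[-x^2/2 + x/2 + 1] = 1/2 - x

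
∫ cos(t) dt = sin(t) + C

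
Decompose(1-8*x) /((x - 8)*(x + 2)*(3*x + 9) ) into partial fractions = 25/(33*(x + 3)) - 17/(30*(x + 2)) - 21/(110*(x - 8))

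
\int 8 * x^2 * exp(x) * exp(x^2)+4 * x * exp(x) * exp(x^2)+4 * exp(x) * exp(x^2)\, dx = 4*x*exp(x*(x + 1)) + C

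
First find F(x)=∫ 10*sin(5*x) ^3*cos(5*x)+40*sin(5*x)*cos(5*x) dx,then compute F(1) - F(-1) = 0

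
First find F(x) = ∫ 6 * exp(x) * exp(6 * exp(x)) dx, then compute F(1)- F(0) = -exp(6) + exp(6*E)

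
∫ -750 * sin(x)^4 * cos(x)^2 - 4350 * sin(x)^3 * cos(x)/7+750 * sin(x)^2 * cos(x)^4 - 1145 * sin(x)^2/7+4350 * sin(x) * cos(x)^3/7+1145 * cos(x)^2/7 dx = 250*sin(x)^3*cos(x)^3 + 1145*sin(2*x)/14 - 2175*cos(4*x)/56 + C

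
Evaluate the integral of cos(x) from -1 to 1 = 2*sin(1)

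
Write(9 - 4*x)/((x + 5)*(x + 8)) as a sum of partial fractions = -41/(3*(x + 8)) + 29/(3*(x + 5))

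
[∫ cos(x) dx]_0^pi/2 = 1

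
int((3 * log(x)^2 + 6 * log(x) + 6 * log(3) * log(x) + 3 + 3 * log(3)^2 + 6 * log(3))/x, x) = (log(3*x) + 1)^3 + C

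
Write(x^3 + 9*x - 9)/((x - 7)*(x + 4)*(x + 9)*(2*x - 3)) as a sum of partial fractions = -3/(121*(2*x - 3)) + 39/(80*(x + 9)) - 109/(605*(x + 4)) + 397/(1936*(x - 7))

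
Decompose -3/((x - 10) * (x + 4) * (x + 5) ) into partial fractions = -1/(5*(x + 5)) + 3/(14*(x + 4)) - 1/(70*(x - 10))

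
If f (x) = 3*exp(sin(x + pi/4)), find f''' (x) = -3*(sin(3*x + pi/4) + 6*cos(2*x) + cos(x + pi/4))*exp(sqrt(2)*sin(x)/2)*exp(sqrt(2)*cos(x)/2)/4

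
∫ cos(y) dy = sin(y) + C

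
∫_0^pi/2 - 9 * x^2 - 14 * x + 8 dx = -20 + (5 - 3*pi/2)*(pi/2 + 2)^2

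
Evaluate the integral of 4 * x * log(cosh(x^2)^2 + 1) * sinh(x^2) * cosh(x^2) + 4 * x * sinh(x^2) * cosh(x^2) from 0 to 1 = -2*log(2) + (1 + cosh(1)^2)*log(1 + cosh(1)^2)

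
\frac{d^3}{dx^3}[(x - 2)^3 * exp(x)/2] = x^3*exp(x)/2 + 3*x^2*exp(x)/2 - 3*x*exp(x) - exp(x)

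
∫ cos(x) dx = sin(x) + C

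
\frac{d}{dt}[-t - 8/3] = -1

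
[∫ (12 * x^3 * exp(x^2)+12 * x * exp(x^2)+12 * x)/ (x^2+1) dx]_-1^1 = 0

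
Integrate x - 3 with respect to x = x^2/2 - 3*x + C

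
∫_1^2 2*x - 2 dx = 1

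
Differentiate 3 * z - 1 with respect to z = 3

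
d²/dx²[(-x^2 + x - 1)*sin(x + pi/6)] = x^2*sin(x + pi/6) - x*sin(x + pi/6) - 4*x*cos(x + pi/6) - sin(x + pi/6) + 2*cos(x + pi/6)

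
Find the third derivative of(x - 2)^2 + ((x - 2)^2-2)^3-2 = 120*x^3 - 720*x^2 + 1296*x - 672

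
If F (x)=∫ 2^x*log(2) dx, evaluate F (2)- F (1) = 2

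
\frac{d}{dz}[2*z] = 2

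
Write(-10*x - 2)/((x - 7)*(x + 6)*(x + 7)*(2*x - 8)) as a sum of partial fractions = -17/(77*(x + 7)) + 29/(130*(x + 6)) + 7/(110*(x - 4)) - 6/(91*(x - 7))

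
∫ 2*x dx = x^2 + C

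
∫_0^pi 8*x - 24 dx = -36 + (-6 + 2*pi)^2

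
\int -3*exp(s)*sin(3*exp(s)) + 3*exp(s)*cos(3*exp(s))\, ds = sqrt(2)*sin(3*exp(s) + pi/4) + C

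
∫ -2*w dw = -w^2 + C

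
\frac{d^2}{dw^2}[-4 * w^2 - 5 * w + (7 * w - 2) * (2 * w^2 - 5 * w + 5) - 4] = 84*w - 86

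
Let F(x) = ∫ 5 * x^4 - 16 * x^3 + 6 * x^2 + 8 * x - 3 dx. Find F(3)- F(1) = 0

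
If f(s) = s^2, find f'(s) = 2*s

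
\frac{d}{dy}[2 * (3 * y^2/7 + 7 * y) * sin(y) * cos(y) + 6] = 6*y^2*cos(2*y)/7 + 6*y*sin(2*y)/7 + 14*y*cos(2*y) + 7*sin(2*y)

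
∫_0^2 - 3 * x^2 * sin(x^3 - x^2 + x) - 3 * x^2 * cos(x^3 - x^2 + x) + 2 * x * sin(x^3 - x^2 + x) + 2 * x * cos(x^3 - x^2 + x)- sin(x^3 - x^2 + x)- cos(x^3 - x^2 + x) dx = -1 - sin(6) + cos(6)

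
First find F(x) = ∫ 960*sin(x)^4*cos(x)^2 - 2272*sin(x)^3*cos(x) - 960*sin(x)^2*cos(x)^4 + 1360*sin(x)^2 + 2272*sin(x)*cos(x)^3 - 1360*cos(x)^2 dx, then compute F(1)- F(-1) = -1420*sin(2) + 20*sin(6)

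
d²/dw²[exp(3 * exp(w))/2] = 3*exp(w + 3*exp(w))/2 + 9*exp(2*w + 3*exp(w))/2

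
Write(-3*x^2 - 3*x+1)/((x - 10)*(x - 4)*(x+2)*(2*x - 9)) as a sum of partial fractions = 586/(143*(2*x - 9)) + 5/(936*(x + 2)) - 59/(36*(x - 4)) - 329/(792*(x - 10))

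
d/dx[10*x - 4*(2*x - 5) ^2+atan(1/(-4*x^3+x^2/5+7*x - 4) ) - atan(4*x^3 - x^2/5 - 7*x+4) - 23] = 90 - 32*x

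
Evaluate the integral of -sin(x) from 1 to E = cos(E) - cos(1)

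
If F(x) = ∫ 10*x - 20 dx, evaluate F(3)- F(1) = 0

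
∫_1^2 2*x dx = 3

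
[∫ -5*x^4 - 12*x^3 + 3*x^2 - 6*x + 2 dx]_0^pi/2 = (pi/2 + pi^3/8)*(-3*pi/2 - pi^2/4 + 2)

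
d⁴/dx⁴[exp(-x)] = exp(-x)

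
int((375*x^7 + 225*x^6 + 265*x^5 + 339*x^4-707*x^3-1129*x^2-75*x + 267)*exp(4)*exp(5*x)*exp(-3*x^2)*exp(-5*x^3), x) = -(5*x^2 - 2*x + 11)*(5*x^3 + 3*x^2 - 5*x - 4)*exp(-5*x^3 - 3*x^2 + 5*x + 4) + C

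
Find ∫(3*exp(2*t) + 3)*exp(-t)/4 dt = 3*sinh(t)/2 + C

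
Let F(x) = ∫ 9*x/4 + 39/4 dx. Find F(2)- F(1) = 105/8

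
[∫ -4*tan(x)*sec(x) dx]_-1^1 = 0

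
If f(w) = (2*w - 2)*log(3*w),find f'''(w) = (-2*w - 4)/w^3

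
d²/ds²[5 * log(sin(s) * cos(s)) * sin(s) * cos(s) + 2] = (-5*(1 - cos(4*s))*log(sin(2*s)/2)/2 + 5*sin(s)^4 + 5*cos(s)^4 + 15*cos(4*s)/4 - 15/4)/(sin(s)*cos(s))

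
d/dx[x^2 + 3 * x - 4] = 2*x + 3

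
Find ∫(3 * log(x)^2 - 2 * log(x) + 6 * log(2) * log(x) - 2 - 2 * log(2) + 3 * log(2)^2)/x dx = -(-log(2*x)^2 + log(2*x) + 2)*log(2*x) + C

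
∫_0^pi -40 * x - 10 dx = (2 - 4*pi)*(5 + 5*pi) - 10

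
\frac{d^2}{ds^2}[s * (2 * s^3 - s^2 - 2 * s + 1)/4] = 6*s^2 - 3*s/2 - 1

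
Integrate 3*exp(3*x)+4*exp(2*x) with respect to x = (exp(x) + 2)*exp(2*x) + C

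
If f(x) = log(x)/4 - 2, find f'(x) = 1/(4*x)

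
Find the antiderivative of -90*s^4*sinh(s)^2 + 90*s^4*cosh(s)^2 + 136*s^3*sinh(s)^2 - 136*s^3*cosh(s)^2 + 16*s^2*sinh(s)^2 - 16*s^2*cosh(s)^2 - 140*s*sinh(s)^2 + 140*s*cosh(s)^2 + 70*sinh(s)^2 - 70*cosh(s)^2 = 18*s^5 - 34*s^4 - 16*s^3/3 + 70*s^2 - 70*s + C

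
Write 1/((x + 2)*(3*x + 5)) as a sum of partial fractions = 3/(3*x + 5) - 1/(x + 2)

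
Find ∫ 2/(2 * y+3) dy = log(-6*y - 9) + C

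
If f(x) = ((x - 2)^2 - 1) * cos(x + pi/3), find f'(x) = -x^2*sin(x + pi/3) + 4*x*sin(x + pi/3) + 2*x*cos(x + pi/3) - 3*sin(x + pi/3) - 4*cos(x + pi/3)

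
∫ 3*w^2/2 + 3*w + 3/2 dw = w^3/2 + 3*w^2/2 + 3*w/2 + C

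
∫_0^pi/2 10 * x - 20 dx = -20 + 5*(-2 + pi/2)^2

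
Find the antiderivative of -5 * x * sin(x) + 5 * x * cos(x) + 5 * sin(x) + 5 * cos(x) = 5*sqrt(2)*x*sin(x + pi/4) + C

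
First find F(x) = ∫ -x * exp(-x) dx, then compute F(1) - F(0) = -1 + 2*exp(-1)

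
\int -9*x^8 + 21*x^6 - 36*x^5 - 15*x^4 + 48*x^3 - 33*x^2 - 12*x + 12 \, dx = -x^9 + 3*x^7 - 6*x^6 - 3*x^5 + 12*x^4 - 11*x^3 - 6*x^2 + 12*x + C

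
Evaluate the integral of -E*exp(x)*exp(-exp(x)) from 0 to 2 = -1 + exp(1 - exp(2))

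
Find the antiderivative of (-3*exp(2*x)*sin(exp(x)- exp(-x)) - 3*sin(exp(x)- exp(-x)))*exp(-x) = 3*cos(2*sinh(x)) + C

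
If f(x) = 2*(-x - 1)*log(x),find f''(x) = (2 - 2*x)/x^2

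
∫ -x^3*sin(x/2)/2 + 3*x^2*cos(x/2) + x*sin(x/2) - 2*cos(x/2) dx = x*(x^2 - 2)*cos(x/2) + C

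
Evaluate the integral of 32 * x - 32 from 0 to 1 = -16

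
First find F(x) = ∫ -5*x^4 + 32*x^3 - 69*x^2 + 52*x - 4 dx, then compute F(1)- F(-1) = -56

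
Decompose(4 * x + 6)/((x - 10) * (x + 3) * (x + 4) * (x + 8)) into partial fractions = 13/(180*(x + 8)) - 5/(28*(x + 4)) + 6/(65*(x + 3)) + 23/(1638*(x - 10))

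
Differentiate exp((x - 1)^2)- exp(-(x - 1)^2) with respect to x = (2*x*exp(2*x^2 - 4*x + 2) + 2*x - 2*exp(2*x^2 - 4*x + 2) - 2)*exp(-x^2 + 2*x - 1)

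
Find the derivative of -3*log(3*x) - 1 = -3/x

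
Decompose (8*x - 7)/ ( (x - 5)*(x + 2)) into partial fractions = 23/(7*(x + 2)) + 33/(7*(x - 5))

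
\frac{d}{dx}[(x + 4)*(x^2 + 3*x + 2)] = 3*x^2 + 14*x + 14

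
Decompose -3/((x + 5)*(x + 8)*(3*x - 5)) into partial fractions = -27/(580*(3*x - 5)) - 1/(29*(x + 8)) + 1/(20*(x + 5))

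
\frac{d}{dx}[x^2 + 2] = 2*x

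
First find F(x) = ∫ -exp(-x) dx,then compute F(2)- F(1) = -exp(-1) + exp(-2)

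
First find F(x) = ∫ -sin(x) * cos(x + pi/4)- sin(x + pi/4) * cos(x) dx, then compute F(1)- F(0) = cos(pi/4 + 2)/2 - sqrt(2)/4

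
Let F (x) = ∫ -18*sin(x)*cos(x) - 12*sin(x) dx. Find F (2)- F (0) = -25 + (3*cos(2) + 2)^2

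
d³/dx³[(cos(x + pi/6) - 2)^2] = -4*sin(x + pi/6) + 4*sin(2*x + pi/3)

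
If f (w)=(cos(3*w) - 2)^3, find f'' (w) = -459*cos(3*w)/4 + 108*cos(6*w) - 81*cos(9*w)/4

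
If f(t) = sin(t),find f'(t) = cos(t)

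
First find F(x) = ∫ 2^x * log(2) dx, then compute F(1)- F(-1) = 3/2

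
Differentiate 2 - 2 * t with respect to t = -2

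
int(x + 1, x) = x^2/2 + x + C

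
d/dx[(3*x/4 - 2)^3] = 81*x^2/64 - 27*x/4 + 9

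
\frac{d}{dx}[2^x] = 2^x*log(2)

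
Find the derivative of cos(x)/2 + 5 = -sin(x)/2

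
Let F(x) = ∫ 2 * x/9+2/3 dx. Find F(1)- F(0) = 7/9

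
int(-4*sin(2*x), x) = 2*cos(2*x) + C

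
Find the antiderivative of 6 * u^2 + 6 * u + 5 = 2*u^3 + 3*u^2 + 5*u + C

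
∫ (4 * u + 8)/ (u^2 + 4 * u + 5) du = 2*log((u + 2)^2 + 1) + C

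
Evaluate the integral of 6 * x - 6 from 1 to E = 3*(-1 + E)^2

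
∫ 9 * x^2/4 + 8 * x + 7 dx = 3*x^3/4 + 4*x^2 + 7*x + C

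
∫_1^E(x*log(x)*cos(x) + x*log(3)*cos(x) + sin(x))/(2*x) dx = -log(3)*sin(1)/2 + log(3*E)*sin(E)/2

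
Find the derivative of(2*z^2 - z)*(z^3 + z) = 10*z^4 - 4*z^3 + 6*z^2 - 2*z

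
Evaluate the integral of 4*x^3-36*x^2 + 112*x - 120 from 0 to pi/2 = -100 + (1 + (-3 + pi/2)^2)^2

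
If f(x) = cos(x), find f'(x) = -sin(x)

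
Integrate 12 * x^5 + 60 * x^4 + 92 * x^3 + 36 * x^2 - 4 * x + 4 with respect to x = 2*x^6 + 12*x^5 + 23*x^4 + 12*x^3 - 2*x^2 + 4*x + C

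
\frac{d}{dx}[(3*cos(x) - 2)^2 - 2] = 12*sin(x) - 9*sin(2*x)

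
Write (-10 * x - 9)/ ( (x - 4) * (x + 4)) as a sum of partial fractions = -31/(8*(x + 4)) - 49/(8*(x - 4))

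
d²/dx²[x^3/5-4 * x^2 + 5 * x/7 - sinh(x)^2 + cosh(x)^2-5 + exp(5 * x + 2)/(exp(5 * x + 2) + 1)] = (18*x*exp(5*x + 2) + 18*x*exp(10*x + 4) + 6*x*exp(15*x + 6) + 6*x + 5*exp(5*x + 2) - 245*exp(10*x + 4) - 40*exp(15*x + 6) - 40)/(5*exp(6)*exp(15*x) + 15*exp(4)*exp(10*x) + 15*exp(2)*exp(5*x) + 5)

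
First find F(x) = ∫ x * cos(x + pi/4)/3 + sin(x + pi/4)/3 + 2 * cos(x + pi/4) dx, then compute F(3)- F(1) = -7*sin(pi/4 + 1)/3 + 3*sin(pi/4 + 3)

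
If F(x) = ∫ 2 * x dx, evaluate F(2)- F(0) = 4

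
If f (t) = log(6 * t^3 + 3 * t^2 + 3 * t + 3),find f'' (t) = (-12*t^4 - 8*t^3 - 2*t^2 + 10*t + 1)/(4*t^6 + 4*t^5 + 5*t^4 + 6*t^3 + 3*t^2 + 2*t + 1)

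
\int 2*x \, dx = x^2 + C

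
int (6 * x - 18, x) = 3*x^2 - 18*x + C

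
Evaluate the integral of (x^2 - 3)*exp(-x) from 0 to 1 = -1 - 2*exp(-1)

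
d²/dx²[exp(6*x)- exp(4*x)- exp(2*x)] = 36*exp(6*x) - 16*exp(4*x) - 4*exp(2*x)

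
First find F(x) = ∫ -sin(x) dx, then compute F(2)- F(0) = -1 + cos(2)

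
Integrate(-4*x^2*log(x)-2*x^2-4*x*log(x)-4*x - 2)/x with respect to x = -2*(x^2 + 2*x + 1)*log(x) + C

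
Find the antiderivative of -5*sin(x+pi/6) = 5*cos(x + pi/6) + C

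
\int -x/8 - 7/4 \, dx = -x^2/16 - 7*x/4 + C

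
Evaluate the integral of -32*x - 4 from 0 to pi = (4 - 4*pi)*(5 + 4*pi) - 20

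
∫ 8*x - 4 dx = 4*x^2 - 4*x + C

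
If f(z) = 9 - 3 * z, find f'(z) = -3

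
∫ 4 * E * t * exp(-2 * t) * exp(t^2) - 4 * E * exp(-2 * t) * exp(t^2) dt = 2*exp((t - 1)^2) + C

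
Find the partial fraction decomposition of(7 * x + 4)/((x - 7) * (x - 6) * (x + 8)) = -26/(105*(x + 8)) - 23/(7*(x - 6)) + 53/(15*(x - 7))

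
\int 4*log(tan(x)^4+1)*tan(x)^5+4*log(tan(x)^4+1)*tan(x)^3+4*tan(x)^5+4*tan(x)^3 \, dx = (tan(x)^4 + 1)*log(tan(x)^4 + 1) + C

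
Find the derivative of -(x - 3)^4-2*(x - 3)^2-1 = -4*x^3 + 36*x^2 - 112*x + 120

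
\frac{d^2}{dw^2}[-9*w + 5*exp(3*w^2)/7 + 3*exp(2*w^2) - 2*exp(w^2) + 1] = 180*w^2*exp(3*w^2)/7 + 48*w^2*exp(2*w^2) - 8*w^2*exp(w^2) + 30*exp(3*w^2)/7 + 12*exp(2*w^2) - 4*exp(w^2)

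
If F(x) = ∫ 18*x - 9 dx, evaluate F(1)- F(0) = 0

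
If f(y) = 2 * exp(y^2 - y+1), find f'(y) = 4*y*exp(y^2 - y + 1) - 2*exp(y^2 - y + 1)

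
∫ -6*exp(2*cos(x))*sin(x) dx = 3*exp(2*cos(x)) + C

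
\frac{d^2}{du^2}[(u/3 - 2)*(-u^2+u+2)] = 14/3 - 2*u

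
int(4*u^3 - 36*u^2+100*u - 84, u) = u^4 - 12*u^3 + 50*u^2 - 84*u + C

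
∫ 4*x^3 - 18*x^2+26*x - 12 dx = x^4 - 6*x^3 + 13*x^2 - 12*x + C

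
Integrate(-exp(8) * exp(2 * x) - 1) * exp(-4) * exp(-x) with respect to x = -2*sinh(x + 4) + C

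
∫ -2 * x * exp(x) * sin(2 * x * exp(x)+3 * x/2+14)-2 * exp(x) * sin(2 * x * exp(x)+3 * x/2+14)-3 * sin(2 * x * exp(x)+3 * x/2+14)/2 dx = cos(2*x*exp(x) + 3*x/2 + 14) + C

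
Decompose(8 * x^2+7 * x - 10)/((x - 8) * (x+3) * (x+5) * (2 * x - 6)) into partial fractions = -155/(416*(x + 5)) + 41/(264*(x + 3)) - 83/(480*(x - 3)) + 279/(715*(x - 8))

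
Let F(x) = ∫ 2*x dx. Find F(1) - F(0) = 1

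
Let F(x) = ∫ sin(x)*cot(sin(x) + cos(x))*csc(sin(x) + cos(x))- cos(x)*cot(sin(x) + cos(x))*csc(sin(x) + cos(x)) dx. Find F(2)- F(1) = -csc(cos(1) + sin(1)) + csc(cos(2) + sin(2))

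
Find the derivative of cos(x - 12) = -sin(x - 12)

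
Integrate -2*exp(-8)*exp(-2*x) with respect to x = exp(-2*x - 8) + C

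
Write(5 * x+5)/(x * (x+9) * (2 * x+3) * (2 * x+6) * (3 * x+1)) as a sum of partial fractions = -135/(1456*(3*x + 1)) - 4/(189*(2*x + 3)) - 1/(1053*(x + 9)) + 5/(432*(x + 3)) + 5/(162*x)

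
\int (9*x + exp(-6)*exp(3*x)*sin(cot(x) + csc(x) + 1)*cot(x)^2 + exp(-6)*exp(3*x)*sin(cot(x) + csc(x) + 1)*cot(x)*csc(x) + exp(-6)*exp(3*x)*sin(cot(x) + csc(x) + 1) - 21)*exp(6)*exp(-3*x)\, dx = (-3*x + exp(3*x - 6)*cos(cot(x) + csc(x) + 1) + 6)*exp(6 - 3*x) + C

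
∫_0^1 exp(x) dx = -1 + E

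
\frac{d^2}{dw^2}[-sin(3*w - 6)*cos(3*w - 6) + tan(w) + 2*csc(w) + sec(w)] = 18*sin(6*w - 12) + 2*tan(w)^3 + 2*tan(w)^2*sec(w) + 2*tan(w) + 4*cot(w)^2*csc(w) + 2*csc(w) + sec(w)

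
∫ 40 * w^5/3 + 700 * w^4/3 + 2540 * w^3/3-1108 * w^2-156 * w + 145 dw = 20*w^6/9 + 140*w^5/3 + 635*w^4/3 - 1108*w^3/3 - 78*w^2 + 145*w + C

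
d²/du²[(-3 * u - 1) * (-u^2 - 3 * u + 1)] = 18*u + 20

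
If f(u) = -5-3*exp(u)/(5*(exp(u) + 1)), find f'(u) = -3*exp(u)/(5*exp(2*u) + 10*exp(u) + 5)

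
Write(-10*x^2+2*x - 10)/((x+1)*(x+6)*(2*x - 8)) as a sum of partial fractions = -191/(50*(x + 6)) + 11/(25*(x + 1)) - 81/(50*(x - 4))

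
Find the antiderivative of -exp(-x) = exp(-x) + C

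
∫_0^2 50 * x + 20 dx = 140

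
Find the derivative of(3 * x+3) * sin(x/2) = 3*x*cos(x/2)/2 + 3*sin(x/2) + 3*cos(x/2)/2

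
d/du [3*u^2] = 6*u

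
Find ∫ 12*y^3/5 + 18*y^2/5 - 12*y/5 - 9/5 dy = 3*y^4/5 + 6*y^3/5 - 6*y^2/5 - 9*y/5 + C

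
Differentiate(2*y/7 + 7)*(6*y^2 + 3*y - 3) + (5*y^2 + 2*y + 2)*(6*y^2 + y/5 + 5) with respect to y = 120*y^3 + 309*y^2/7 + 5618*y/35 + 1069/35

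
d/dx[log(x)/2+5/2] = 1/(2*x)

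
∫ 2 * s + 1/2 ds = s^2 + s/2 + C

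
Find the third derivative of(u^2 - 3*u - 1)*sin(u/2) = -u^2*cos(u/2)/8 - 3*u*sin(u/2)/2 + 3*u*cos(u/2)/8 + 9*sin(u/2)/4 + 25*cos(u/2)/8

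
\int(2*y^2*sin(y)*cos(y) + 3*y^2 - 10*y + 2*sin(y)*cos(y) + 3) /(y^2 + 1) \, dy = 3*y - 5*log(y^2 + 1) + sin(y)^2 + C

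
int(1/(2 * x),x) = log(3*x)/2 + C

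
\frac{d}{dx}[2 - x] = -1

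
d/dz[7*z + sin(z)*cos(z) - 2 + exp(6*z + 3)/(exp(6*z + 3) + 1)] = 2*(exp(6)*exp(12*z)*cos(z)^2 + 3*exp(6)*exp(12*z) + 2*exp(3)*exp(6*z)*cos(z)^2 + 9*exp(3)*exp(6*z) + cos(z)^2 + 3)/(exp(6)*exp(12*z) + 2*exp(3)*exp(6*z) + 1)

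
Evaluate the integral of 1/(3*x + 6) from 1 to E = -log(3)/3 + log(2 + E)/3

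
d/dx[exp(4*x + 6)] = 4*exp(4*x + 6)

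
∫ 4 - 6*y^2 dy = -2*y^3 + 4*y + C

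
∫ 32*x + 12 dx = 16*x^2 + 12*x + C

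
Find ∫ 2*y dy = y^2 + C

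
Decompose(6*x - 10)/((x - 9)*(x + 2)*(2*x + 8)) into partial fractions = -17/(26*(x + 4)) + 1/(2*(x + 2)) + 2/(13*(x - 9))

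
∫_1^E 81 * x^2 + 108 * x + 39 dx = -128 + 3*E + (2 + 3*E)^3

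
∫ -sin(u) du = cos(u) + C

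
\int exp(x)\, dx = exp(x) + C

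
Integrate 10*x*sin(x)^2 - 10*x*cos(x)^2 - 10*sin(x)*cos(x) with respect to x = -5*x*sin(2*x) + C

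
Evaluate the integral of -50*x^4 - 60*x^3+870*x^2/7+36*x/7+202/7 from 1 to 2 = -1459/7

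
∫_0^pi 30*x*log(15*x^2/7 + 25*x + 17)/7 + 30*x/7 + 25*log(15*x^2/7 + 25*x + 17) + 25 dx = -17*log(17) + (17 + 15*pi^2/7 + 25*pi)*log(17 + 15*pi^2/7 + 25*pi)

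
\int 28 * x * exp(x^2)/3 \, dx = 14*exp(x^2)/3 + C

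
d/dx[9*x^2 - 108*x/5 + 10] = 18*x - 108/5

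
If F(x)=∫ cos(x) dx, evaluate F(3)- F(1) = -sin(1) + sin(3)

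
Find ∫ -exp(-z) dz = exp(-z) + C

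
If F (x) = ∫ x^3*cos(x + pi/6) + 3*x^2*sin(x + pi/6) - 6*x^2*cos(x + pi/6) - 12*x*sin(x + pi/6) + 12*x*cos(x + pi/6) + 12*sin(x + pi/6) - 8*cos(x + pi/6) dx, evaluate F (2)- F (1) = sin(pi/6 + 1)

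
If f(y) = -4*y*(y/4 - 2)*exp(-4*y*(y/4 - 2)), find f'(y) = (2*y^3 - 24*y^2 + 62*y + 8)*exp(-y^2 + 8*y)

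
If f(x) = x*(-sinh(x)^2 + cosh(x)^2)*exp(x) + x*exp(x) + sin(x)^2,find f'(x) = 2*x*exp(x) + 2*exp(x) + sin(2*x)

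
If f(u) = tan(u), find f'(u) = cos(u)^(-2)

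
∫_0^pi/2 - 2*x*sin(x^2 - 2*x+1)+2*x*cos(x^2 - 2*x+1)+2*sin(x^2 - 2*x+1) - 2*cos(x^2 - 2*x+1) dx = -sin(1) - cos(1) + sin((-1 + pi/2)^2) + cos((-1 + pi/2)^2)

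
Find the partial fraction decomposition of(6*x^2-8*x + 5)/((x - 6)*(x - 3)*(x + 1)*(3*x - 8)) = 711/(110*(3*x - 8)) - 19/(308*(x + 1)) - 35/(12*(x - 3)) + 173/(210*(x - 6))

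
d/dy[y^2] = 2*y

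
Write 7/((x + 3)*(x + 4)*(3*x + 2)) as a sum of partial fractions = 9/(10*(3*x + 2)) + 7/(10*(x + 4)) - 1/(x + 3)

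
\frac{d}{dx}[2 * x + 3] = 2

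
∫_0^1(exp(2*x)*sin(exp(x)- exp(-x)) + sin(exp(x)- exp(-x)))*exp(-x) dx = 1 - cos(E - exp(-1))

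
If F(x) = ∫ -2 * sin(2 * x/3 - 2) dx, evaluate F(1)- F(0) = 3*cos(4/3) - 3*cos(2)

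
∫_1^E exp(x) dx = -E + exp(E)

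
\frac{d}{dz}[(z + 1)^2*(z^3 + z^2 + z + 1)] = 5*z^4 + 12*z^3 + 12*z^2 + 8*z + 3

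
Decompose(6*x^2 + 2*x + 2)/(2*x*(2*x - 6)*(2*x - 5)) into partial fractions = -89/(10*(2*x - 5)) + 31/(6*(x - 3)) + 1/(30*x)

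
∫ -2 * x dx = -x^2 + C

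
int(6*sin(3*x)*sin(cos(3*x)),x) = 2*cos(cos(3*x)) + C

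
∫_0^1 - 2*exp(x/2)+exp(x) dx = -1 + (-2 + exp(1/2))^2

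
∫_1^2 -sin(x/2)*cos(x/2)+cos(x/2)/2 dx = -sin(1/2) - cos(1)/2 + cos(2)/2 + sin(1)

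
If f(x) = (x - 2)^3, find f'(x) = 3*x^2 - 12*x + 12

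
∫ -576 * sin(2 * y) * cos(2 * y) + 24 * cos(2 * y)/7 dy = 12*sin(2*y)/7 + 72*cos(4*y) + C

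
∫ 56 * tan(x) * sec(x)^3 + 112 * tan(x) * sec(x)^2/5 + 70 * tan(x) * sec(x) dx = 14*(75 + 12/cos(x) + 20/cos(x)^2)/(15*cos(x)) + C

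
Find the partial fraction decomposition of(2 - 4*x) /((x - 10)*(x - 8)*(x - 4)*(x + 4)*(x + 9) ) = 2/(1105*(x + 9)) - 3/(1120*(x + 4)) - 7/(1248*(x - 4)) + 5/(272*(x - 8)) - 1/(84*(x - 10))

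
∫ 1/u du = log(u/3) + C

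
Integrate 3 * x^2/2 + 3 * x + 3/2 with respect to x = x^3/2 + 3*x^2/2 + 3*x/2 + C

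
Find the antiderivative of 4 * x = 2*x^2 + C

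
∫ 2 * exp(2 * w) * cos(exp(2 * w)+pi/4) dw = sin(exp(2*w) + pi/4) + C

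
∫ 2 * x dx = x^2 + C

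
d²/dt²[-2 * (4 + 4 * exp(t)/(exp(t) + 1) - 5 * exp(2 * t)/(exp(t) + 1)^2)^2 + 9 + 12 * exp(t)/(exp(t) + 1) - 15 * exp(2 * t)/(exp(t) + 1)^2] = (-54*exp(5*t) - 216*exp(4*t) + 918*exp(3*t) + 28*exp(2*t) - 52*exp(t))/(exp(6*t) + 6*exp(5*t) + 15*exp(4*t) + 20*exp(3*t) + 15*exp(2*t) + 6*exp(t) + 1)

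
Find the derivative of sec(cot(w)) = -sin(1/tan(w))/(sin(w)^2*cos(1/tan(w))^2)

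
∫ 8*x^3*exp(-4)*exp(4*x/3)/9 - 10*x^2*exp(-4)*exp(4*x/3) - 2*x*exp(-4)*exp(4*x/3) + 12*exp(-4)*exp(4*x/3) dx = x*(x - 12)*(2*x - 3)*exp(4*x/3 - 4)/3 + C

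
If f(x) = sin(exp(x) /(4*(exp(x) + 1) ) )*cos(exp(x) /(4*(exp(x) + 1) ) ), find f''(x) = (-2*exp(2*x)*cos(exp(x)/(4*(exp(x) + 1)))^2 + exp(2*x) - exp(x)*sin(exp(x)/(2*(exp(x) + 1)))/2 + 2*cos(exp(x)/(4*(exp(x) + 1)))^2 - 1)*exp(x)/(4*exp(4*x) + 16*exp(3*x) + 24*exp(2*x) + 16*exp(x) + 4)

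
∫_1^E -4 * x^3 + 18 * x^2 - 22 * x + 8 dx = (-2 + (-2 + E)^2)*(-exp(2) - 1 + 2*E)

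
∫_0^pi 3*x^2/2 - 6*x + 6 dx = (-2 + pi)^3/2 + 4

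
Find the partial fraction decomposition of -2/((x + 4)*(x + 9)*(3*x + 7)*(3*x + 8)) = 9/(38*(3*x + 8)) - 9/(50*(3*x + 7)) + 1/(950*(x + 9)) - 1/(50*(x + 4))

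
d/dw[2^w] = 2^w*log(2)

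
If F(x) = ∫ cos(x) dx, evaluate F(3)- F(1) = -sin(1) + sin(3)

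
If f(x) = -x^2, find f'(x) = -2*x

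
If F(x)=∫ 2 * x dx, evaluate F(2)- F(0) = 4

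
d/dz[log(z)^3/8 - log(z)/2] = (3*log(z)^2 - 4)/(8*z)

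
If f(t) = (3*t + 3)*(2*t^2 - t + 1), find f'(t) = 18*t^2 + 6*t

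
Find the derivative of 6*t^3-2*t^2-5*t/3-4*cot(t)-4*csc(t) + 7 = 18*t^2 - 4*t + 4*cot(t)^2 + 4*cot(t)*csc(t) + 7/3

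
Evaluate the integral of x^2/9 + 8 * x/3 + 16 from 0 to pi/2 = -64 + (pi/6 + 4)^3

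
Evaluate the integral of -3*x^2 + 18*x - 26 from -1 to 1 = -54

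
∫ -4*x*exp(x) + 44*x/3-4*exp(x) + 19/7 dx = x*(154*x - 84*exp(x) + 57)/21 + C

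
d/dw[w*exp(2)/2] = exp(2)/2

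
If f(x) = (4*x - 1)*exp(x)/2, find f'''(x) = 2*x*exp(x) + 11*exp(x)/2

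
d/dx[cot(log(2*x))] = -1/(x*sin(log(x) + log(2))^2)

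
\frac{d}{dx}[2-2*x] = -2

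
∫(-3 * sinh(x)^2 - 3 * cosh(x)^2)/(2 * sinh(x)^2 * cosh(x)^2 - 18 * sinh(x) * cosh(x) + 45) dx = acot(sinh(2*x)/3 - 3) + C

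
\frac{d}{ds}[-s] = -1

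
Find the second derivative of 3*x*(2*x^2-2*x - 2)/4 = 9*x - 3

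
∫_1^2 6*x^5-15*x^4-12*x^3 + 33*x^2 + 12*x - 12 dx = 8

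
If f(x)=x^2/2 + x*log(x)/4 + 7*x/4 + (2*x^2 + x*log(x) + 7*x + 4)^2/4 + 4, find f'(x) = 4*x^3 + 3*x^2*log(x) + 22*x^2 + x*log(x)^2/2 + 15*x*log(x)/2 + 37*x + 9*log(x)/4 + 18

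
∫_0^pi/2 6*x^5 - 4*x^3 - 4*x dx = (-pi + pi^3/8)*(pi/2 + pi^3/8)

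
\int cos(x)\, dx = sin(x) + C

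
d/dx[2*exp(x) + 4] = 2*exp(x)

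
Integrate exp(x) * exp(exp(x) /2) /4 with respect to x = exp(exp(x)/2)/2 + C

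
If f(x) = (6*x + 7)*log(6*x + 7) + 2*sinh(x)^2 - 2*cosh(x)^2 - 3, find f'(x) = 6*log(6*x + 7) + 6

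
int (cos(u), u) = sin(u) + C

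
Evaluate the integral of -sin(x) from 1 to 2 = -cos(1) + cos(2)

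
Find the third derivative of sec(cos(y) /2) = (sin(y)^2*sin(cos(y)/2)/cos(cos(y)/2) - 6*sin(y)^2*sin(cos(y)/2)/cos(cos(y)/2)^3 + 4*sin(cos(y)/2)/cos(cos(y)/2) - 6*cos(y) + 12*cos(y)/cos(cos(y)/2)^2)*sin(y)/(8*cos(cos(y)/2))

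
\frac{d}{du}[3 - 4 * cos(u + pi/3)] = 4*sin(u + pi/3)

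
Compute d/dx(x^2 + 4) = 2*x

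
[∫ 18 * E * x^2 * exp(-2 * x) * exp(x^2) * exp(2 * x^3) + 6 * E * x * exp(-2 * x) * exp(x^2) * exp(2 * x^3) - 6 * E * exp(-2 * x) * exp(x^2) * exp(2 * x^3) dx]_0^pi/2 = -3*E + 3*exp(-pi + 1 + pi^2/4 + pi^3/4)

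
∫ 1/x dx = log(x) + C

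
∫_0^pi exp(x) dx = -1 + exp(pi)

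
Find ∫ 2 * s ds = s^2 + C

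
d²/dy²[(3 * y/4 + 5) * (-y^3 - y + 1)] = -9*y^2 - 30*y - 3/2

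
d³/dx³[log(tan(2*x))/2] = 8*tan(2*x)^3 + 8*tan(2*x) + 8/tan(2*x) + 8/tan(2*x)^3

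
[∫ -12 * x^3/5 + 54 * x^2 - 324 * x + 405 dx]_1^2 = 36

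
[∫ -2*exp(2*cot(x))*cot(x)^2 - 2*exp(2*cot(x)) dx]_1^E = -exp(2*cot(1)) + exp(2*cot(E))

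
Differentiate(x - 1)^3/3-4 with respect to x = x^2 - 2*x + 1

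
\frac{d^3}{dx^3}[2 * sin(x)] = -2*cos(x)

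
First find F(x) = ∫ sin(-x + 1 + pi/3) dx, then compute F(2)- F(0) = sqrt(3)*sin(1)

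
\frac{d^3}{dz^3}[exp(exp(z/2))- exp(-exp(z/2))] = (exp(3*z/2) + exp(z/2) - 3*exp(z) + exp(z/2 + 2*exp(z/2)) + 3*exp(z + 2*exp(z/2)) + exp(3*z/2 + 2*exp(z/2)))*exp(-exp(z/2))/8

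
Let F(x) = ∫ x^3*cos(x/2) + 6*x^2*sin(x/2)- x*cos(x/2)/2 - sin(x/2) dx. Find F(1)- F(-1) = 0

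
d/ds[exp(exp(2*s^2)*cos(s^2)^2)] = 2*s*(sqrt(2)*cos(2*s^2 + pi/4) + 1)*exp(2*s^2)*exp((cos(2*s^2) - 1)*exp(2*s^2)/2)*exp(exp(2*s^2))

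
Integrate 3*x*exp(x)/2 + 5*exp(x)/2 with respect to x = (3*x + 2)*exp(x)/2 + C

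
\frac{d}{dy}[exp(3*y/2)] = 3*exp(3*y/2)/2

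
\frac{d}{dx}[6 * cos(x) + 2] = -6*sin(x)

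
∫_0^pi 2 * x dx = pi^2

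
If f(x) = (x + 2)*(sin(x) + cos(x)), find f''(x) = -x*sin(x) - x*cos(x) - 4*sin(x)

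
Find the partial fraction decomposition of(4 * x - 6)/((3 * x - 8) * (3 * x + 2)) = 13/(15*(3*x + 2)) + 7/(15*(3*x - 8))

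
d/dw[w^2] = 2*w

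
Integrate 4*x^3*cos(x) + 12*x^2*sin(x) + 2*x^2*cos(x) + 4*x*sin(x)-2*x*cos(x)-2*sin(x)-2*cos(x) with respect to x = 2*(2*x^3 + x^2 - x - 1)*sin(x) + C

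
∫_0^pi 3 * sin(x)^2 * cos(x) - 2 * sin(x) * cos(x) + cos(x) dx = 0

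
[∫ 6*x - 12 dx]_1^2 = -3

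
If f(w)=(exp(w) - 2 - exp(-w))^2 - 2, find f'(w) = (2*exp(4*w) - 4*exp(3*w) - 4*exp(w) - 2)*exp(-2*w)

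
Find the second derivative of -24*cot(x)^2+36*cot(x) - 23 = -144*cot(x)^4 + 72*cot(x)^3 - 192*cot(x)^2 + 72*cot(x) - 48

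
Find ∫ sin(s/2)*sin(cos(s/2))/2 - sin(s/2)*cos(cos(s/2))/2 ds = sqrt(2)*sin(cos(s/2) + pi/4) + C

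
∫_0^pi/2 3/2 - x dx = -pi^2/8 + 3*pi/4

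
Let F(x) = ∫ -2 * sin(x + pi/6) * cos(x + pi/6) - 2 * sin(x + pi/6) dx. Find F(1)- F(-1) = -(sqrt(3)*cos(1) + 2)*sin(1)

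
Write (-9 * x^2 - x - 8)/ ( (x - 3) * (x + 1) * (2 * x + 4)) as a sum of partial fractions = -21/(5*(x + 2)) + 2/(x + 1) - 23/(10*(x - 3))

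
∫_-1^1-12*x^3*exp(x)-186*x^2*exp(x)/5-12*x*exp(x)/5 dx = -66*E/5 - 54*exp(-1)/5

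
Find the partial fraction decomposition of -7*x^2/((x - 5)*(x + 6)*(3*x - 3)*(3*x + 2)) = -7/(340*(3*x + 2)) + 3/(44*(x + 6)) + 1/(60*(x - 1)) - 175/(2244*(x - 5))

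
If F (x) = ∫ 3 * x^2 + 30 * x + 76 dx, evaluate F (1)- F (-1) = 154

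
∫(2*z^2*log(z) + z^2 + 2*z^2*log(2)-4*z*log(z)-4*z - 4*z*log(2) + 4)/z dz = (z - 2)^2*log(2*z) + C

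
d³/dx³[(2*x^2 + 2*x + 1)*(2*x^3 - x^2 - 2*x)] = 240*x^2 + 48*x - 24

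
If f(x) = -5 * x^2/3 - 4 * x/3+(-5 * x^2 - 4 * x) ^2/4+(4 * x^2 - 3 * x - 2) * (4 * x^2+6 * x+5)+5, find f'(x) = 89*x^3 + 66*x^2 - 22*x/3 - 85/3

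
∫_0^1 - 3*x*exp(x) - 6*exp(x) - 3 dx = -6*E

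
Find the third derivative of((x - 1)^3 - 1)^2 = 120*x^3 - 360*x^2 + 360*x - 132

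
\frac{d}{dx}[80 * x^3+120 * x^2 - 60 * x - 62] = 240*x^2 + 240*x - 60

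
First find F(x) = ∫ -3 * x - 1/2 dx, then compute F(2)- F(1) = -5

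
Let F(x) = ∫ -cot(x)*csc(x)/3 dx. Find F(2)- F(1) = -csc(1)/3 + csc(2)/3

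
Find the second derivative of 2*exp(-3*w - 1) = 18*exp(-3*w - 1)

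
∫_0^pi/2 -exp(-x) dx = -1 + exp(-pi/2)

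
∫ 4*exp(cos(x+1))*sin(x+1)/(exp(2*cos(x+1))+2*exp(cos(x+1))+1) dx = (-7*exp(cos(x + 1)) - 3)/(exp(cos(x + 1)) + 1) + C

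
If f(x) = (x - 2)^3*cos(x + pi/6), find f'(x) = (x - 2)^2*(-x*sin(x + pi/6) + 2*sin(x + pi/6) + 3*cos(x + pi/6))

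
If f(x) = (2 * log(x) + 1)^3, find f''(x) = (-24*log(x)^2 + 24*log(x) + 18)/x^2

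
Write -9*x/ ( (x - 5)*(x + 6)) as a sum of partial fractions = -54/(11*(x + 6)) - 45/(11*(x - 5))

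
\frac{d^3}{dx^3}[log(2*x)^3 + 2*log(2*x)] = (6*log(x)^2 - 18*log(x) + 12*log(2)*log(x) - 18*log(2) + 6*log(2)^2 + 10)/x^3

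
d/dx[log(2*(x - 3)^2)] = 2/(x - 3)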